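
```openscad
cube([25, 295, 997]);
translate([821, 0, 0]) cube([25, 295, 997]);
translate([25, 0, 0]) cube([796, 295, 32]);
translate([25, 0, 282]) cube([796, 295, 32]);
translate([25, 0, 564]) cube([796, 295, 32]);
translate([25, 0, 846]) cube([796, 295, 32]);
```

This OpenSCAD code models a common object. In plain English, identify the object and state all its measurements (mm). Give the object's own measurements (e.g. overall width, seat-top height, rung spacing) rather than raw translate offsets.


An open bookshelf. Two side panels, each 25 mm thick, 295 mm deep and 997 mm tall, stand 846 mm apart (outside-to-outside). Between them sit 4 shelves, each 32 mm thick and 295 mm deep, spanning the full gap between the sides. The bottom shelf rests on the floor (its underside at z = 0) and the clear gap between one shelf's top and the next shelf's underside is 250 mm.


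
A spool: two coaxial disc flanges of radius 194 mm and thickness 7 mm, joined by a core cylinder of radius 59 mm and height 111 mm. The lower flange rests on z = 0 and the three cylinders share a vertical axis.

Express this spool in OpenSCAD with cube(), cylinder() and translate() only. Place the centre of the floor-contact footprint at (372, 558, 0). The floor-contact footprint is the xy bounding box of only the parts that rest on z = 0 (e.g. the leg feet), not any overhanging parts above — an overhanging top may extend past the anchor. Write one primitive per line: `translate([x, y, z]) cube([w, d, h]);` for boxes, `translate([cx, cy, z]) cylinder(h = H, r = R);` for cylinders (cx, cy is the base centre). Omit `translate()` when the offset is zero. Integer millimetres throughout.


translate([372, 558, 0]) cylinder(h = 7, r = 194);
translate([372, 558, 7]) cylinder(h = 111, r = 59);
translate([372, 558, 118]) cylinder(h = 7, r = 194);


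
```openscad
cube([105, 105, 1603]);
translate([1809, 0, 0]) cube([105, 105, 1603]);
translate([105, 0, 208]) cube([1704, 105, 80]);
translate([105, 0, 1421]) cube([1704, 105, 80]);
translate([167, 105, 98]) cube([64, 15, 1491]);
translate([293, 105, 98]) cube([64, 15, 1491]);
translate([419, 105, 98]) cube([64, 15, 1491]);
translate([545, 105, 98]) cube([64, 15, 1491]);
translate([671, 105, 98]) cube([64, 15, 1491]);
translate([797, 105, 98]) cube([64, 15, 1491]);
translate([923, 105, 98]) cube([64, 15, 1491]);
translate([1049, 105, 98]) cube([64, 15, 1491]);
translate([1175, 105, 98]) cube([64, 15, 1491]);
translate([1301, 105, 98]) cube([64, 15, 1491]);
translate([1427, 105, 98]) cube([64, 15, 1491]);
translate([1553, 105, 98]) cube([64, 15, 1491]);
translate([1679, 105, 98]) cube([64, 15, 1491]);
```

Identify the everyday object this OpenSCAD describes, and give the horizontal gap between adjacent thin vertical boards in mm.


A fence section. The picket gap is 62 mm.

Two posts, two rails, 13 pickets — a fence section. Span 1704 mm holds 13 pickets of 64 mm with 14 equal gaps: ⌊(1704 − 13·64) / 14⌋ = 62 mm.


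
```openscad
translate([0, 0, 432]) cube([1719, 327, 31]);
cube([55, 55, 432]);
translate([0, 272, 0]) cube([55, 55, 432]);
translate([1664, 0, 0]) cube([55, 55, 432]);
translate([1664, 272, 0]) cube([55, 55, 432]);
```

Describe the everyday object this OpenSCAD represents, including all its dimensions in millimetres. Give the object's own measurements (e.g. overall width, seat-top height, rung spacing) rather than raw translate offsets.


A bench: a 1719×327 mm seat slab, 31 mm thick, top at z = 463 mm, on four 55×55 mm square legs flush with the seat corners and standing on z = 0.


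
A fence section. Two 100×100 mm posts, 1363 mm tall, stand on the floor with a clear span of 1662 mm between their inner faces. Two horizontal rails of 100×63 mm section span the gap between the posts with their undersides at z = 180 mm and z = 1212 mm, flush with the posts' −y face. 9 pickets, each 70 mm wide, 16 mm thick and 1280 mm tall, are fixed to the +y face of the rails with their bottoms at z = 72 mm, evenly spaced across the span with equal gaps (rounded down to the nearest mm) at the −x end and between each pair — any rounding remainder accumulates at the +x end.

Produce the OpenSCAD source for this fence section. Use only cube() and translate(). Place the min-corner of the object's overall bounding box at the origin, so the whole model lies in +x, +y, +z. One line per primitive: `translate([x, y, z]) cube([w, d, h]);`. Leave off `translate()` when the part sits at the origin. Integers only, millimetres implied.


cube([100, 100, 1363]);
translate([1762, 0, 0]) cube([100, 100, 1363]);
translate([100, 0, 180]) cube([1662, 100, 63]);
translate([100, 0, 1212]) cube([1662, 100, 63]);
translate([203, 100, 72]) cube([70, 16, 1280]);
translate([376, 100, 72]) cube([70, 16, 1280]);
translate([549, 100, 72]) cube([70, 16, 1280]);
translate([722, 100, 72]) cube([70, 16, 1280]);
translate([895, 100, 72]) cube([70, 16, 1280]);
translate([1068, 100, 72]) cube([70, 16, 1280]);
translate([1241, 100, 72]) cube([70, 16, 1280]);
translate([1414, 100, 72]) cube([70, 16, 1280]);
translate([1587, 100, 72]) cube([70, 16, 1280]);


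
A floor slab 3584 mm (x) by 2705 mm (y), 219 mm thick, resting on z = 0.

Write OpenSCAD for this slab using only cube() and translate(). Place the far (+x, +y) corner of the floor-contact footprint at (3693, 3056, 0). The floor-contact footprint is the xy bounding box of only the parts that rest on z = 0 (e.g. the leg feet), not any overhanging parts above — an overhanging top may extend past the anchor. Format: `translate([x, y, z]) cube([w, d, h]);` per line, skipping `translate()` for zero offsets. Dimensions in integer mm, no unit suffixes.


translate([109, 351, 0]) cube([3584, 2705, 219]);


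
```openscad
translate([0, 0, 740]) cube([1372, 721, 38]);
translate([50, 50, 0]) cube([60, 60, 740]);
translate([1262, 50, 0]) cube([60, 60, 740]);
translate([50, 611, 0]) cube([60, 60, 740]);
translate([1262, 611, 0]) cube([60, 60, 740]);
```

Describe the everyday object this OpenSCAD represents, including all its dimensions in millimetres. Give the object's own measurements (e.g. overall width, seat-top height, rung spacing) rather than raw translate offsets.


A rectangular dining table. The top is 1372×721×38 mm with its upper surface at z = 778 mm. It stands on four 60×60 mm square legs, each inset 50 mm from the nearest pair of top edges, running from the floor to the underside of the top.


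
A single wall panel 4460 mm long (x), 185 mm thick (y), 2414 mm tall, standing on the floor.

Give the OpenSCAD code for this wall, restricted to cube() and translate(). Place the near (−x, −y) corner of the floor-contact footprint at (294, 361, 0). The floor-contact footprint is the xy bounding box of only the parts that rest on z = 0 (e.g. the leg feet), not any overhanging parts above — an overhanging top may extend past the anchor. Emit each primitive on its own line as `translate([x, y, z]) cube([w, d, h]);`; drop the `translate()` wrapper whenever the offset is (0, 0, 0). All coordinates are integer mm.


translate([294, 361, 0]) cube([4460, 185, 2414]);


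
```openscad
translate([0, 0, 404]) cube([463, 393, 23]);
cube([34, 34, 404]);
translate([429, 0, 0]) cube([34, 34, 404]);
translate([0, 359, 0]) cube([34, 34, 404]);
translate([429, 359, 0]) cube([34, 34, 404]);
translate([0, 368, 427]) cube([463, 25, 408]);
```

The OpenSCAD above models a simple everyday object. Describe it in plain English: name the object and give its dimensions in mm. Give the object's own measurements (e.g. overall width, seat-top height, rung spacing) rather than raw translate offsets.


A chair. The seat is a 463×393×23 mm slab with its top at z = 427 mm, on four 34×34 mm corner legs (flush with the seat edges, standing on z = 0). A flat backrest 25 mm thick, 408 mm tall, spans the full seat width and rises from the seat top along its +y edge, rear face flush with the rear of the seat.


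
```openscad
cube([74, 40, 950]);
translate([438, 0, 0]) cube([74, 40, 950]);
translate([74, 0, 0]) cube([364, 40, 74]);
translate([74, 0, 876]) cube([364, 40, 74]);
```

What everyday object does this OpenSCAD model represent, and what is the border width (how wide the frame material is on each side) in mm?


A picture frame. The border width is 74 mm.

Four thin pieces enclosing a rectangular opening — a picture frame. The two full-height stiles are 950 mm tall; the top rail sits at z = 876 and is 74 mm tall, so the border above the opening is 950 − 876 = 74 mm, matching the stile x-width.


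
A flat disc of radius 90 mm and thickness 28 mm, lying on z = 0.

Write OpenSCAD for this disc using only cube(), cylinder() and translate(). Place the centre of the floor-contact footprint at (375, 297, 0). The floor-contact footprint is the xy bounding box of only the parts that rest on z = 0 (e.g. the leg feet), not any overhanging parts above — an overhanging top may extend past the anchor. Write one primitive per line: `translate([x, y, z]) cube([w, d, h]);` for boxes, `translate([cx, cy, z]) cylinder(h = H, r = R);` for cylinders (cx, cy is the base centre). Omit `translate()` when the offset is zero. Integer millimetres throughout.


translate([375, 297, 0]) cylinder(h = 28, r = 90);


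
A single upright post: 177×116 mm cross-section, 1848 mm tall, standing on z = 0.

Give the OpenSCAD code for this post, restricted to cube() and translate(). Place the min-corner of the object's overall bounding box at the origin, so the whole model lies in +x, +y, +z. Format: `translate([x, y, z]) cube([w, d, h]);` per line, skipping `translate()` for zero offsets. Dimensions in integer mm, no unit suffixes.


cube([177, 116, 1848]);


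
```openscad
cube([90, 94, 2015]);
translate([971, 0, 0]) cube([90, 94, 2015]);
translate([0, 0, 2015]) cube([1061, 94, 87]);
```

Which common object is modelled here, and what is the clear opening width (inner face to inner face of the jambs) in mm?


A door frame. The clear opening width is 881 mm.

Two 2015 mm tall posts with a header on top — a door frame. The left jamb is 90 mm wide at x = 0; the right jamb starts at x = 971. The clear opening is 971 − 90 = 881 mm.


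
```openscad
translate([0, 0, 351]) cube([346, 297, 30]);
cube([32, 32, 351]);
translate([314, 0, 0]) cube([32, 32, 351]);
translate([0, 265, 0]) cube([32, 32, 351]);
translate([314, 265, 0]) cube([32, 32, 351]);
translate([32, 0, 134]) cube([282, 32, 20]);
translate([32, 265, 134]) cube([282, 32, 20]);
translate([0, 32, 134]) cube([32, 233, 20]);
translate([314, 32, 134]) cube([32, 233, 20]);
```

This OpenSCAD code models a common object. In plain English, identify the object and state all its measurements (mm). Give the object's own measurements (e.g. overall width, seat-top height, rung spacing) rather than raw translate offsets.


A simple wooden stool: a rectangular seat 346 mm (x) by 297 mm (y), 30 mm thick, top face at z = 381 mm, on four square legs, each 32×32 mm in cross-section. The legs rest on z = 0, each flush with a corner of the seat. Four stretchers, 32 mm wide and 20 mm tall, connect adjacent legs with their undersides at z = 134 mm, each running between the inner faces of the legs it joins and aligned with the legs' outer faces on the other axis.


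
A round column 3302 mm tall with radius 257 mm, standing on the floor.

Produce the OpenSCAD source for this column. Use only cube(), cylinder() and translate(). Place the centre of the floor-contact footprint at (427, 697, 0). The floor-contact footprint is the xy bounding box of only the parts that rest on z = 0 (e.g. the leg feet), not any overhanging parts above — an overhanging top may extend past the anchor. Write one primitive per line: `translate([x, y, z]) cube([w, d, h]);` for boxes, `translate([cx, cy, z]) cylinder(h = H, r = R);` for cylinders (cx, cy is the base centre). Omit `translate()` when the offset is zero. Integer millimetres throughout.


translate([427, 697, 0]) cylinder(h = 3302, r = 257);


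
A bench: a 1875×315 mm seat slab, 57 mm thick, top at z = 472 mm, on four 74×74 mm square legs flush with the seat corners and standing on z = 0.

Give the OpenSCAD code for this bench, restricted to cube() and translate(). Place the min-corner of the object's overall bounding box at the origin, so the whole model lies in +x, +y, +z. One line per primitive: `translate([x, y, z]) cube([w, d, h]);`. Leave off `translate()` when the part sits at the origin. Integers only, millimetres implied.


translate([0, 0, 415]) cube([1875, 315, 57]);
cube([74, 74, 415]);
translate([0, 241, 0]) cube([74, 74, 415]);
translate([1801, 0, 0]) cube([74, 74, 415]);
translate([1801, 241, 0]) cube([74, 74, 415]);


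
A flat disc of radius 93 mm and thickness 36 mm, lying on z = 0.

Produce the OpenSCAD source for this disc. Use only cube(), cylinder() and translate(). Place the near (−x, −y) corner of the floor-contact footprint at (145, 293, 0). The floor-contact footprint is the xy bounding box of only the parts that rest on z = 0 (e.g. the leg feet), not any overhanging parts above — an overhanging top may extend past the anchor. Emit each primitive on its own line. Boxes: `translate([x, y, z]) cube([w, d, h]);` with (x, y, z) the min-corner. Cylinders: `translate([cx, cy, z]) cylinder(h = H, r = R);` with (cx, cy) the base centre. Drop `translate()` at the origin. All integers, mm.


translate([238, 386, 0]) cylinder(h = 36, r = 93);


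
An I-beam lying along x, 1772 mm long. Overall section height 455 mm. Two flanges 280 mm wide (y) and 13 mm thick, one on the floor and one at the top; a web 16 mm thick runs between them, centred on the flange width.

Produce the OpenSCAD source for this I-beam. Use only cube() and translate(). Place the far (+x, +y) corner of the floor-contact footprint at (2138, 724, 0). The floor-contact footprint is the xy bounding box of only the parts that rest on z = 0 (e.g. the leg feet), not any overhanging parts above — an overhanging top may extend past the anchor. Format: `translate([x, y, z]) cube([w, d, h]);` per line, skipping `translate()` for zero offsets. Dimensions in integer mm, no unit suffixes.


translate([366, 444, 0]) cube([1772, 280, 13]);
translate([366, 576, 13]) cube([1772, 16, 429]);
translate([366, 444, 442]) cube([1772, 280, 13]);


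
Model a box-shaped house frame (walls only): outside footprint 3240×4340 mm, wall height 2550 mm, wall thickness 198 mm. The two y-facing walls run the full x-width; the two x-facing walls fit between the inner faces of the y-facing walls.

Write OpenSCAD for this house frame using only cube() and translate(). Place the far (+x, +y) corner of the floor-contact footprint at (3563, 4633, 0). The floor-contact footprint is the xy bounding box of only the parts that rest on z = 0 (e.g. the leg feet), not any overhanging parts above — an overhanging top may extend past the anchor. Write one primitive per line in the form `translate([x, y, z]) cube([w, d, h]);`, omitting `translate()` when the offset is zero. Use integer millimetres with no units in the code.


translate([323, 293, 0]) cube([3240, 198, 2550]);
translate([323, 4435, 0]) cube([3240, 198, 2550]);
translate([323, 491, 0]) cube([198, 3944, 2550]);
translate([3365, 491, 0]) cube([198, 3944, 2550]);


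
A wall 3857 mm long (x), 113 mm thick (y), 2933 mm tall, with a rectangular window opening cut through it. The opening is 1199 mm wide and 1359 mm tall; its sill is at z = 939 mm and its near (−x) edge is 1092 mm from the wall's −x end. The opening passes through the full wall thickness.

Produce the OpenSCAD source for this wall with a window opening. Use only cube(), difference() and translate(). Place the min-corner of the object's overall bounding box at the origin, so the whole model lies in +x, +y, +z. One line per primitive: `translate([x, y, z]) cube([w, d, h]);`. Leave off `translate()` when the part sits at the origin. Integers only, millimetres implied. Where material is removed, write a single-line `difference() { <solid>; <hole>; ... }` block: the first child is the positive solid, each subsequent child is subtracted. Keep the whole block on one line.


difference() { cube([3857, 113, 2933]); translate([1092, 0, 939]) cube([1199, 113, 1359]); }


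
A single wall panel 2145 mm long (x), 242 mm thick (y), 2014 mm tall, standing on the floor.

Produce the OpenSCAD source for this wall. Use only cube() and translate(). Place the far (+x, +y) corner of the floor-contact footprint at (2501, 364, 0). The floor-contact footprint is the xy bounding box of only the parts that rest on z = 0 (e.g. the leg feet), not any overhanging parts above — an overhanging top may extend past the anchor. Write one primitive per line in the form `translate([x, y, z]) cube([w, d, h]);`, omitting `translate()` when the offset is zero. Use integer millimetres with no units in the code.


translate([356, 122, 0]) cube([2145, 242, 2014]);


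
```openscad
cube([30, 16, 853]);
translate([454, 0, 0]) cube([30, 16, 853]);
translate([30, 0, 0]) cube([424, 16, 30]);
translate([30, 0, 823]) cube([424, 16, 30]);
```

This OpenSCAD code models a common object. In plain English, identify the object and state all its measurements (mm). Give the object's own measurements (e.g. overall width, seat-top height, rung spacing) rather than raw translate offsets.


A rectangular picture frame lying in the x–z plane (depth along y). The opening is 424 mm wide (x) by 793 mm tall (z), surrounded by a border 30 mm wide on all four sides. The frame is 16 mm deep and is made of two full-height vertical stiles with two horizontal rails fitted between them.


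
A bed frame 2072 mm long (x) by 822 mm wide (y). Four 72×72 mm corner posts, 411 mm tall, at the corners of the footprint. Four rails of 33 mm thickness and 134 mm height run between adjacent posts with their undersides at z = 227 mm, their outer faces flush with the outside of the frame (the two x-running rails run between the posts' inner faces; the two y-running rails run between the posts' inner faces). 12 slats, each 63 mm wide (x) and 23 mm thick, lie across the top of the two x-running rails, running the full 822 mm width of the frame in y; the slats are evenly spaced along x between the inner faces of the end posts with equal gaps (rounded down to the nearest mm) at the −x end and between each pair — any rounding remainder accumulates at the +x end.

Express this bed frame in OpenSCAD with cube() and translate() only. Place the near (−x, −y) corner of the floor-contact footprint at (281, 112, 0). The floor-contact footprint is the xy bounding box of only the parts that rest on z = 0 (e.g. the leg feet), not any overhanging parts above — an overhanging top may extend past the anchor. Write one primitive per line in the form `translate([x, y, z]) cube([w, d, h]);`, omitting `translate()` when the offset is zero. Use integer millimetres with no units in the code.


// slat z = rail_z + rail_h = 227 + 134 = 361
// slat gap = ⌊(1928 − 12·63) / 13⌋ = 90
translate([281, 112, 0]) cube([72, 72, 411]);
translate([281, 862, 0]) cube([72, 72, 411]);
translate([2281, 112, 0]) cube([72, 72, 411]);
translate([2281, 862, 0]) cube([72, 72, 411]);
translate([353, 112, 227]) cube([1928, 33, 134]);
translate([353, 901, 227]) cube([1928, 33, 134]);
translate([281, 184, 227]) cube([33, 678, 134]);
translate([2320, 184, 227]) cube([33, 678, 134]);
translate([443, 112, 361]) cube([63, 822, 23]);
translate([596, 112, 361]) cube([63, 822, 23]);
translate([749, 112, 361]) cube([63, 822, 23]);
translate([902, 112, 361]) cube([63, 822, 23]);
translate([1055, 112, 361]) cube([63, 822, 23]);
translate([1208, 112, 361]) cube([63, 822, 23]);
translate([1361, 112, 361]) cube([63, 822, 23]);
translate([1514, 112, 361]) cube([63, 822, 23]);
translate([1667, 112, 361]) cube([63, 822, 23]);
translate([1820, 112, 361]) cube([63, 822, 23]);
translate([1973, 112, 361]) cube([63, 822, 23]);
translate([2126, 112, 361]) cube([63, 822, 23]);


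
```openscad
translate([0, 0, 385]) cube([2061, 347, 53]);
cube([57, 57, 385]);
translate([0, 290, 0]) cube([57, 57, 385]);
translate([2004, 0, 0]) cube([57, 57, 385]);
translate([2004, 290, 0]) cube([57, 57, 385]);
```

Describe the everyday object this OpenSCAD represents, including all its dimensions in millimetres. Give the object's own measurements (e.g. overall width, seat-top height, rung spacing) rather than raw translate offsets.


A bench: a 2061×347 mm seat slab, 53 mm thick, top at z = 438 mm, on four 57×57 mm square legs flush with the seat corners and standing on z = 0.


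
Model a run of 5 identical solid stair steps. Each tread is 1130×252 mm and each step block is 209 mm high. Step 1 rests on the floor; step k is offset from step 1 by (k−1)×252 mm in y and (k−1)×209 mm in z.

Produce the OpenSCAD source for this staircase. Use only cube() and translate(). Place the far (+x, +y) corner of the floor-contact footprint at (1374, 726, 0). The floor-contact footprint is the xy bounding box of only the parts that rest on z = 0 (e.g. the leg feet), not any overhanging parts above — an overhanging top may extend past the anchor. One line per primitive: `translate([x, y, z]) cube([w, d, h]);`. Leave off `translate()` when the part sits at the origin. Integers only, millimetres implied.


translate([244, 474, 0]) cube([1130, 252, 209]);
translate([244, 726, 209]) cube([1130, 252, 209]);
translate([244, 978, 418]) cube([1130, 252, 209]);
translate([244, 1230, 627]) cube([1130, 252, 209]);
translate([244, 1482, 836]) cube([1130, 252, 209]);


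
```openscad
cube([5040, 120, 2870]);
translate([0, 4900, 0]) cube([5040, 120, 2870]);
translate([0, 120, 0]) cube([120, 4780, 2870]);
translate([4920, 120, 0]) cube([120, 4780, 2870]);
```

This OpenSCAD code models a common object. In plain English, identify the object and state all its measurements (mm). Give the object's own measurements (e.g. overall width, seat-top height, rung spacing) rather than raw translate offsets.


The wall frame of a small rectangular building: four walls, each 2870 mm tall and 120 mm thick, enclosing a footprint 5040 mm (x) by 5020 mm (y) outside-to-outside, with no floor or roof. The front and back walls (the −y and +y sides) span the full width; the two side walls fit between them.


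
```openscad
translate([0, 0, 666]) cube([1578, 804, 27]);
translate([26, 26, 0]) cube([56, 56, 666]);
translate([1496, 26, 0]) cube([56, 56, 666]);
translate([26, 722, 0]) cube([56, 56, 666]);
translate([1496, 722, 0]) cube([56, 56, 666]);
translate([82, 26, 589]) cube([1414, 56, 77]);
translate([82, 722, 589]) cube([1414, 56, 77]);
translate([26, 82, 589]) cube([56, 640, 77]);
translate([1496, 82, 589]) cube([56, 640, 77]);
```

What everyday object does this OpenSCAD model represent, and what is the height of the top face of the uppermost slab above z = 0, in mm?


A table. The table height is 693 mm.

A 1578×804×27 slab sits at z = 666 on four 56 mm square posts — a table. The top surface is at 666 + 27 = 693 mm.


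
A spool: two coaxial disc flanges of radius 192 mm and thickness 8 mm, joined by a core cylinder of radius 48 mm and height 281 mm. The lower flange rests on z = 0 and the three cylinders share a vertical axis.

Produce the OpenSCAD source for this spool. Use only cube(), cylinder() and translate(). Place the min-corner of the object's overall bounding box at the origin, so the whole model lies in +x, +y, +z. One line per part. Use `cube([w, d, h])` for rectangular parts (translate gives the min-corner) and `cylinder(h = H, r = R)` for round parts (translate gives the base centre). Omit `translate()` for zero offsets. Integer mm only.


translate([192, 192, 0]) cylinder(h = 8, r = 192);
translate([192, 192, 8]) cylinder(h = 281, r = 48);
translate([192, 192, 289]) cylinder(h = 8, r = 192);


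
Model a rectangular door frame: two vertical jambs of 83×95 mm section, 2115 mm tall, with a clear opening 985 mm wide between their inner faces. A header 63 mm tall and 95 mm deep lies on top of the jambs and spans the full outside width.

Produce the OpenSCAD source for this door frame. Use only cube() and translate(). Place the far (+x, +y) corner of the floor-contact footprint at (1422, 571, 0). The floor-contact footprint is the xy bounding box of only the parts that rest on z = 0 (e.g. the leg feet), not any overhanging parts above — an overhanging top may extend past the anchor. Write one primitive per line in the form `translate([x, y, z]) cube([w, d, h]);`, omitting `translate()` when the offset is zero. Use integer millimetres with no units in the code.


translate([271, 476, 0]) cube([83, 95, 2115]);
translate([1339, 476, 0]) cube([83, 95, 2115]);
translate([271, 476, 2115]) cube([1151, 95, 63]);


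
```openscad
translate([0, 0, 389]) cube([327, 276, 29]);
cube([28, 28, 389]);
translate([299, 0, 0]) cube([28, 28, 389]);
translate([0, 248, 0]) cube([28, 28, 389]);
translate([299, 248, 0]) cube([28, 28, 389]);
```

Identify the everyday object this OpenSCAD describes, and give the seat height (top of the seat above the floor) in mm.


A stool. The seat height is 418 mm.

A 327×276×29 slab at z = 389 on four corner posts — a stool. The seat top is 389 + 29 = 418 mm.


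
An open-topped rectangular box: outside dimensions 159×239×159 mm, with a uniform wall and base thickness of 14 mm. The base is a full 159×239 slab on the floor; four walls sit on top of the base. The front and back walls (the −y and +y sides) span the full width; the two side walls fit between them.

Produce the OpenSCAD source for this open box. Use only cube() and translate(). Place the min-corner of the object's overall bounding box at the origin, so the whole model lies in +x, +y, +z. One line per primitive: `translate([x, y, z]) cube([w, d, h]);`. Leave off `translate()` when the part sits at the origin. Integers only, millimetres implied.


cube([159, 239, 14]);
translate([0, 0, 14]) cube([159, 14, 145]);
translate([0, 225, 14]) cube([159, 14, 145]);
translate([0, 14, 14]) cube([14, 211, 145]);
translate([145, 14, 14]) cube([14, 211, 145]);


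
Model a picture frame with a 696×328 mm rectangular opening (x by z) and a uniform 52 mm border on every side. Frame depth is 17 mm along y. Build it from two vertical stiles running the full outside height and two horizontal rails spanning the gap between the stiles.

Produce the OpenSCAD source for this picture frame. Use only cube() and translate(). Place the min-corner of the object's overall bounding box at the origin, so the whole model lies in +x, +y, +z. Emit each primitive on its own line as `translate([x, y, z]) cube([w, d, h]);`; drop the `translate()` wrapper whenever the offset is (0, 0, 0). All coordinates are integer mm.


cube([52, 17, 432]);
translate([748, 0, 0]) cube([52, 17, 432]);
translate([52, 0, 0]) cube([696, 17, 52]);
translate([52, 0, 380]) cube([696, 17, 52]);


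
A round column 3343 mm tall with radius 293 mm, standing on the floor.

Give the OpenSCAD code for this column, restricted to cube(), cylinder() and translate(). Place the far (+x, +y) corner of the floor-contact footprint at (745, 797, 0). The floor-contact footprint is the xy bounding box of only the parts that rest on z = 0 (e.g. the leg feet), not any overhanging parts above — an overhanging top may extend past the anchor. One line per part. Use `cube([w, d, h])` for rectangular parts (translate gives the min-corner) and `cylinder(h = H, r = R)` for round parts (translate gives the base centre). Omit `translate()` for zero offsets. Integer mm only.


translate([452, 504, 0]) cylinder(h = 3343, r = 293);


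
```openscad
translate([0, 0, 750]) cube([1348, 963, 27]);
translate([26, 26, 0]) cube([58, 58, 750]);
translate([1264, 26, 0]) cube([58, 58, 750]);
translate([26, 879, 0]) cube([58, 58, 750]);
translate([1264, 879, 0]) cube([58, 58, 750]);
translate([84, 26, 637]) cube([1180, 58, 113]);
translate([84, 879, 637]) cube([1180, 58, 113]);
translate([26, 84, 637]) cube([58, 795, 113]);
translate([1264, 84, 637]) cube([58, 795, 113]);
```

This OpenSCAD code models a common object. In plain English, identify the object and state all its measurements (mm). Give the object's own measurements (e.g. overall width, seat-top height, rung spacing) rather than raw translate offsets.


A rectangular dining table. The top is 1348×963×27 mm with its upper surface at z = 777 mm. It stands on four 58×58 mm square legs, each inset 26 mm from the nearest pair of top edges, running from the floor to the underside of the top. Four apron rails, 58 mm thick and 113 mm tall, run between adjacent legs with their top edges flush with the underside of the top and their outer faces flush with the legs' outer faces.


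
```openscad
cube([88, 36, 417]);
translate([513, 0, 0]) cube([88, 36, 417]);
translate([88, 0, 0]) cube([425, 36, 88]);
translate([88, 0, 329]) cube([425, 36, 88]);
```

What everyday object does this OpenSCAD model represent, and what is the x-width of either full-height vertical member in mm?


A picture frame. The border width is 88 mm.

Four thin pieces enclosing a rectangular opening — a picture frame. The two full-height stiles are 417 mm tall; the top rail sits at z = 329 and is 88 mm tall, so the border above the opening is 417 − 329 = 88 mm, matching the stile x-width.


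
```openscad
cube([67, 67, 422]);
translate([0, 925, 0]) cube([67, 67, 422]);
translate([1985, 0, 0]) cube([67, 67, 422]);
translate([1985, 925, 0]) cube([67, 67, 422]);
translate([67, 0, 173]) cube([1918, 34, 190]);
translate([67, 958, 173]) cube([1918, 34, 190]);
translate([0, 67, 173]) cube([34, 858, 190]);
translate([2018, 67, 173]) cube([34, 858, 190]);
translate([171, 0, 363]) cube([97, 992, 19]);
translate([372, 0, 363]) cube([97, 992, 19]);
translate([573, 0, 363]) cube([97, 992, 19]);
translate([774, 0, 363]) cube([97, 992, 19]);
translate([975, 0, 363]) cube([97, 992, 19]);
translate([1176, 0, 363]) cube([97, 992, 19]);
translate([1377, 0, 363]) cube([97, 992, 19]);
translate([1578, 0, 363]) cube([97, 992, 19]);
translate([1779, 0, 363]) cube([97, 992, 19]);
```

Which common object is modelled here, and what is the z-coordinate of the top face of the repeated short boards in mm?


A bed frame. The slat-top height is 382 mm.

Four posts, four rails, and a row of slats — a bed frame. Slats sit on the rails at z = 173 + 190 = 363; with slat thickness 19, the top is 382 mm.


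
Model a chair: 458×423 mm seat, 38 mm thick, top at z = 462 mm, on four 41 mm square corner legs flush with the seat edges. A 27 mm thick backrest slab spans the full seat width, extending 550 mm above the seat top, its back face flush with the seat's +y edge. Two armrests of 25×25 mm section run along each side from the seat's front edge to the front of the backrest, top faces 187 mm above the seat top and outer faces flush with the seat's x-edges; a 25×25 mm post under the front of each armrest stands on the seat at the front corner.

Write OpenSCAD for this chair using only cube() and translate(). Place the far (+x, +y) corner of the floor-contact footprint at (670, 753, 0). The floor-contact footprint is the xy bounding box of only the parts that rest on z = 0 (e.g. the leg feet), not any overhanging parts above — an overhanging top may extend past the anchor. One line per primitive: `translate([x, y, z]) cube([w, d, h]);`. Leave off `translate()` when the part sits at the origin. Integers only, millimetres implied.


translate([212, 330, 424]) cube([458, 423, 38]);
translate([212, 330, 0]) cube([41, 41, 424]);
translate([629, 330, 0]) cube([41, 41, 424]);
translate([212, 712, 0]) cube([41, 41, 424]);
translate([629, 712, 0]) cube([41, 41, 424]);
translate([212, 726, 462]) cube([458, 27, 550]);
translate([212, 330, 624]) cube([25, 396, 25]);
translate([645, 330, 624]) cube([25, 396, 25]);
translate([212, 330, 462]) cube([25, 25, 162]);
translate([645, 330, 462]) cube([25, 25, 162]);


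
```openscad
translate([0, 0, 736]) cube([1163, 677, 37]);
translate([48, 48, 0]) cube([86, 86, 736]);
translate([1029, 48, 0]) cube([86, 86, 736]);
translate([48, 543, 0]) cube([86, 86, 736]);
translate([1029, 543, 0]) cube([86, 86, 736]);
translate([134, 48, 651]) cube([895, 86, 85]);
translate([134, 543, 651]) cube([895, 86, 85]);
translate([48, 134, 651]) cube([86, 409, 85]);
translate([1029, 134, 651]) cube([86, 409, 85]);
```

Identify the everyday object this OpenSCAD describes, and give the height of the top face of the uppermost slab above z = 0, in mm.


A table. The table height is 773 mm.

A 1163×677×37 slab sits at z = 736 on four 86 mm square posts — a table. The top surface is at 736 + 37 = 773 mm.


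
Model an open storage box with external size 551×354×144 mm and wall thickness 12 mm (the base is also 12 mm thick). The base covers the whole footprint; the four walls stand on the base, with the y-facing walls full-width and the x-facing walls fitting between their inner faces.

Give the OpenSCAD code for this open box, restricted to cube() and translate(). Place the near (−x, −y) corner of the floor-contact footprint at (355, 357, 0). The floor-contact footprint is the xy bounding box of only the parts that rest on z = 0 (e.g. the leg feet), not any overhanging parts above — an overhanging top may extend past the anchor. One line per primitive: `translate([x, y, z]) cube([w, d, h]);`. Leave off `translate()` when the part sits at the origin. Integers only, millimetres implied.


translate([355, 357, 0]) cube([551, 354, 12]);
translate([355, 357, 12]) cube([551, 12, 132]);
translate([355, 699, 12]) cube([551, 12, 132]);
translate([355, 369, 12]) cube([12, 330, 132]);
translate([894, 369, 12]) cube([12, 330, 132]);


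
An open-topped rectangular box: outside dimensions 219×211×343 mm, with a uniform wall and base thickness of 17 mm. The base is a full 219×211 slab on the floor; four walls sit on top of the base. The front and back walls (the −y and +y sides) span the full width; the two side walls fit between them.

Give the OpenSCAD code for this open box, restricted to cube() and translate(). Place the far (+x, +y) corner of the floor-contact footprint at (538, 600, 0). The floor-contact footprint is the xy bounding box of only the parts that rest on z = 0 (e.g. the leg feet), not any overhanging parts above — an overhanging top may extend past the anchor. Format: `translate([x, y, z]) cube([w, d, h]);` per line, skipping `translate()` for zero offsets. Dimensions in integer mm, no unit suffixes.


translate([319, 389, 0]) cube([219, 211, 17]);
translate([319, 389, 17]) cube([219, 17, 326]);
translate([319, 583, 17]) cube([219, 17, 326]);
translate([319, 406, 17]) cube([17, 177, 326]);
translate([521, 406, 17]) cube([17, 177, 326]);


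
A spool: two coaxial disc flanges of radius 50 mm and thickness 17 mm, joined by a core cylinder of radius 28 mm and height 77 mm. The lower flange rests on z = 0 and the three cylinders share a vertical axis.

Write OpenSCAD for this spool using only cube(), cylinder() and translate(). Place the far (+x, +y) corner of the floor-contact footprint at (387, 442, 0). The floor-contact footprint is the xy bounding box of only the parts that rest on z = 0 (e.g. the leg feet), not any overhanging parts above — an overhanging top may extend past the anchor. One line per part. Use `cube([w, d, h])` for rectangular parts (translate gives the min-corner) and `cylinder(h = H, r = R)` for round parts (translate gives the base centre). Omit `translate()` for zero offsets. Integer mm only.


translate([337, 392, 0]) cylinder(h = 17, r = 50);
translate([337, 392, 17]) cylinder(h = 77, r = 28);
translate([337, 392, 94]) cylinder(h = 17, r = 50);


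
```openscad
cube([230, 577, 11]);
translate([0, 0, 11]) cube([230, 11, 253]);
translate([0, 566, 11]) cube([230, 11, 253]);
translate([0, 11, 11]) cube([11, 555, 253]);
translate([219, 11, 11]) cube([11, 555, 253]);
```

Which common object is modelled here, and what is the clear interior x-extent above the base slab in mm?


An open box. The internal width is 208 mm.

A 230×577 base slab with four walls standing on it — an open box. The base is 230 mm wide and the walls are 11 mm thick, so the internal width is 230 − 2 × 11 = 208 mm.


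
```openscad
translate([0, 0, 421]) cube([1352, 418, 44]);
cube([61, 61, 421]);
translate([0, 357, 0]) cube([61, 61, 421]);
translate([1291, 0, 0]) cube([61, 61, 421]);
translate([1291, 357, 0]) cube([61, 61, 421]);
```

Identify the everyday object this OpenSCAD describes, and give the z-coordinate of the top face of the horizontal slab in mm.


A bench. The seat-top height is 465 mm.

A long slab on four corner posts — a bench. The slab sits at z = 421 with thickness 44, so the top is 421 + 44 = 465 mm.


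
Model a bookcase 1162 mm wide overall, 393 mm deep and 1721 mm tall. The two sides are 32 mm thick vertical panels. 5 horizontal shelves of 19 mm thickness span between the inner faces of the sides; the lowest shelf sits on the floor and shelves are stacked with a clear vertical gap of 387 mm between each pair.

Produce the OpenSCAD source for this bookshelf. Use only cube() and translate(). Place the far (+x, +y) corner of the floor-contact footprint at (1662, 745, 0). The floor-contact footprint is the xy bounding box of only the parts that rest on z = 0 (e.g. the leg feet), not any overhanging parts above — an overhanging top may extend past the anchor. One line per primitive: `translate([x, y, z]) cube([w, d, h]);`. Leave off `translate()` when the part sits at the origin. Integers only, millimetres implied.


translate([500, 352, 0]) cube([32, 393, 1721]);
translate([1630, 352, 0]) cube([32, 393, 1721]);
translate([532, 352, 0]) cube([1098, 393, 19]);
translate([532, 352, 406]) cube([1098, 393, 19]);
translate([532, 352, 812]) cube([1098, 393, 19]);
translate([532, 352, 1218]) cube([1098, 393, 19]);
translate([532, 352, 1624]) cube([1098, 393, 19]);


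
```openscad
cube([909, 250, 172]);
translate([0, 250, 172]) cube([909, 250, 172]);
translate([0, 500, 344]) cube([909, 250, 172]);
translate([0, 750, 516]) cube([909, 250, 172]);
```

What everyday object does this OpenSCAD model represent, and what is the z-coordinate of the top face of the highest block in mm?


A staircase. The total rise is 688 mm.

4 identical blocks, each offset up and back from the previous — a staircase. Each step is 172 mm tall and there are 4 of them, so the total rise is 4 × 172 = 688 mm.


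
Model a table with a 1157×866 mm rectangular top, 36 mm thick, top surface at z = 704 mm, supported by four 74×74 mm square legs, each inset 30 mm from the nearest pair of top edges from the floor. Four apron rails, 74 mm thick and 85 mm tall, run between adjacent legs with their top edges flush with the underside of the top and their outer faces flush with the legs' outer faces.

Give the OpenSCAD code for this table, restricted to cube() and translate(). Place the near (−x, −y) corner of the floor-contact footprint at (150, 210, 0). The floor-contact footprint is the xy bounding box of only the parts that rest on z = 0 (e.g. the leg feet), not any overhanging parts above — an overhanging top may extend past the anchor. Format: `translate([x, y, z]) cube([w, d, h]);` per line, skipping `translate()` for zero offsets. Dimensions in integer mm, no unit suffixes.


// leg_h = 704 - 36 = 668
// apron z = 668 - 85 = 583
translate([120, 180, 668]) cube([1157, 866, 36]);
translate([150, 210, 0]) cube([74, 74, 668]);
translate([1173, 210, 0]) cube([74, 74, 668]);
translate([150, 942, 0]) cube([74, 74, 668]);
translate([1173, 942, 0]) cube([74, 74, 668]);
translate([224, 210, 583]) cube([949, 74, 85]);
translate([224, 942, 583]) cube([949, 74, 85]);
translate([150, 284, 583]) cube([74, 658, 85]);
translate([1173, 284, 583]) cube([74, 658, 85]);


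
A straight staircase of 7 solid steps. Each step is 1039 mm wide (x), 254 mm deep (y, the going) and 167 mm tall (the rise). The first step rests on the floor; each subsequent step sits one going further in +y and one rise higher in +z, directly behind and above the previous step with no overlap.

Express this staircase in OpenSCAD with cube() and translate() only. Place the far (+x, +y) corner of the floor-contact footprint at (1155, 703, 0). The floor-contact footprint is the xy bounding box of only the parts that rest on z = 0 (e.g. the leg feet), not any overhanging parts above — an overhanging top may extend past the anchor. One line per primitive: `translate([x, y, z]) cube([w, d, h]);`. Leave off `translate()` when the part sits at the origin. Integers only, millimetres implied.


translate([116, 449, 0]) cube([1039, 254, 167]);
translate([116, 703, 167]) cube([1039, 254, 167]);
translate([116, 957, 334]) cube([1039, 254, 167]);
translate([116, 1211, 501]) cube([1039, 254, 167]);
translate([116, 1465, 668]) cube([1039, 254, 167]);
translate([116, 1719, 835]) cube([1039, 254, 167]);
translate([116, 1973, 1002]) cube([1039, 254, 167]);
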